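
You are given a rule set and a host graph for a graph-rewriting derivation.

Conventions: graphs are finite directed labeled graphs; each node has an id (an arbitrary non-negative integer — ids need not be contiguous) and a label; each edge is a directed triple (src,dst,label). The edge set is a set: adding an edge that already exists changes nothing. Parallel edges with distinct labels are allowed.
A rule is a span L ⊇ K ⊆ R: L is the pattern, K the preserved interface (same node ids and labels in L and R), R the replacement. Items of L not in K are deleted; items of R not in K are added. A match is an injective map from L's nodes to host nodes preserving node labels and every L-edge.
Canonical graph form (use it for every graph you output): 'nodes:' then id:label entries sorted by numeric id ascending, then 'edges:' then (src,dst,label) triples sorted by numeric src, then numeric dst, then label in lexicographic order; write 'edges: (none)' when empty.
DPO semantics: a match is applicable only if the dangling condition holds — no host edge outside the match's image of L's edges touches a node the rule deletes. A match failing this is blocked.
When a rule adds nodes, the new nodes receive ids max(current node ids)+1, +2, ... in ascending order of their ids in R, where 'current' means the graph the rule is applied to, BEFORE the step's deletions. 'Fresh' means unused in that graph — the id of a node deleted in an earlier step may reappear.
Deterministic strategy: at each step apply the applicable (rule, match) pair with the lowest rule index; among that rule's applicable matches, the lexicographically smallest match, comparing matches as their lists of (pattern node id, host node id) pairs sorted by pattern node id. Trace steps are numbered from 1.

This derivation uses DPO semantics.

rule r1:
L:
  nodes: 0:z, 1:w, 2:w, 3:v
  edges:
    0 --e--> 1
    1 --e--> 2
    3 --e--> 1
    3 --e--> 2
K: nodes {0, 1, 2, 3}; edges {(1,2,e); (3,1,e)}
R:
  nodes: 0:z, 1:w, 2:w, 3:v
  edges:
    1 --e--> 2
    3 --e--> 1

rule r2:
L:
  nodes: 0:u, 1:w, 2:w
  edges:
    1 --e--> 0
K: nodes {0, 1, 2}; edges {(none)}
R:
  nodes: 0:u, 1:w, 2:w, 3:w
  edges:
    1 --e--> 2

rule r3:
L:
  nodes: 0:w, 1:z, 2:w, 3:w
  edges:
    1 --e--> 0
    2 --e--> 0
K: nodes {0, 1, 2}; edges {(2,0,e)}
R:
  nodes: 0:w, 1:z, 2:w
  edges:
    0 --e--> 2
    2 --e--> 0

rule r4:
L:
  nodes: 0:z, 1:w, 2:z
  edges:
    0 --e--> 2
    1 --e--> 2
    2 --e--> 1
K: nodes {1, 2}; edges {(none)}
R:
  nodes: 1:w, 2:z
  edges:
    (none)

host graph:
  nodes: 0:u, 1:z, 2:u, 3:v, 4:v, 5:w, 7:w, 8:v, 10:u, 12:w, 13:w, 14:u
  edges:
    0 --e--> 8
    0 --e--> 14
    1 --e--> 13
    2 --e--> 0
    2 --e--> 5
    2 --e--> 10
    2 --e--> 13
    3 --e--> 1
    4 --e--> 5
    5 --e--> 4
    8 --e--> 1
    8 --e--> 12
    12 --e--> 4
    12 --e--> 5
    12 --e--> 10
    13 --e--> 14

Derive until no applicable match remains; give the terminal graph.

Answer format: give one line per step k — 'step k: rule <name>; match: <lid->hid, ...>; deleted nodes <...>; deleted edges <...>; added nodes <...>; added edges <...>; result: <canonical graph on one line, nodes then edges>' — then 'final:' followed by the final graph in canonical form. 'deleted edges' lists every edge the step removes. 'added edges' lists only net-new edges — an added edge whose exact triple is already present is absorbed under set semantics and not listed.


step 1: rule r2; match: 0->10, 1->12, 2->5; deleted nodes (none); deleted edges (12,10,e); added nodes 15; added edges (none); result: nodes: 0:u, 1:z, 2:u, 3:v, 4:v, 5:w, 7:w, 8:v, 10:u, 12:w, 13:w, 14:u, 15:w edges: (0,8,e); (0,14,e); (1,13,e); (2,0,e); (2,5,e); (2,10,e); (2,13,e); (3,1,e); (4,5,e); (5,4,e); (8,1,e); (8,12,e); (12,4,e); (12,5,e); (13,14,e)
step 2: rule r2; match: 0->14, 1->13, 2->5; deleted nodes (none); deleted edges (13,14,e); added nodes 16; added edges (13,5,e); result: nodes: 0:u, 1:z, 2:u, 3:v, 4:v, 5:w, 7:w, 8:v, 10:u, 12:w, 13:w, 14:u, 15:w, 16:w edges: (0,8,e); (0,14,e); (1,13,e); (2,0,e); (2,5,e); (2,10,e); (2,13,e); (3,1,e); (4,5,e); (5,4,e); (8,1,e); (8,12,e); (12,4,e); (12,5,e); (13,5,e)
final:
nodes: 0:u, 1:z, 2:u, 3:v, 4:v, 5:w, 7:w, 8:v, 10:u, 12:w, 13:w, 14:u, 15:w, 16:w
edges: (0,8,e); (0,14,e); (1,13,e); (2,0,e); (2,5,e); (2,10,e); (2,13,e); (3,1,e); (4,5,e); (5,4,e); (8,1,e); (8,12,e); (12,4,e); (12,5,e); (13,5,e)


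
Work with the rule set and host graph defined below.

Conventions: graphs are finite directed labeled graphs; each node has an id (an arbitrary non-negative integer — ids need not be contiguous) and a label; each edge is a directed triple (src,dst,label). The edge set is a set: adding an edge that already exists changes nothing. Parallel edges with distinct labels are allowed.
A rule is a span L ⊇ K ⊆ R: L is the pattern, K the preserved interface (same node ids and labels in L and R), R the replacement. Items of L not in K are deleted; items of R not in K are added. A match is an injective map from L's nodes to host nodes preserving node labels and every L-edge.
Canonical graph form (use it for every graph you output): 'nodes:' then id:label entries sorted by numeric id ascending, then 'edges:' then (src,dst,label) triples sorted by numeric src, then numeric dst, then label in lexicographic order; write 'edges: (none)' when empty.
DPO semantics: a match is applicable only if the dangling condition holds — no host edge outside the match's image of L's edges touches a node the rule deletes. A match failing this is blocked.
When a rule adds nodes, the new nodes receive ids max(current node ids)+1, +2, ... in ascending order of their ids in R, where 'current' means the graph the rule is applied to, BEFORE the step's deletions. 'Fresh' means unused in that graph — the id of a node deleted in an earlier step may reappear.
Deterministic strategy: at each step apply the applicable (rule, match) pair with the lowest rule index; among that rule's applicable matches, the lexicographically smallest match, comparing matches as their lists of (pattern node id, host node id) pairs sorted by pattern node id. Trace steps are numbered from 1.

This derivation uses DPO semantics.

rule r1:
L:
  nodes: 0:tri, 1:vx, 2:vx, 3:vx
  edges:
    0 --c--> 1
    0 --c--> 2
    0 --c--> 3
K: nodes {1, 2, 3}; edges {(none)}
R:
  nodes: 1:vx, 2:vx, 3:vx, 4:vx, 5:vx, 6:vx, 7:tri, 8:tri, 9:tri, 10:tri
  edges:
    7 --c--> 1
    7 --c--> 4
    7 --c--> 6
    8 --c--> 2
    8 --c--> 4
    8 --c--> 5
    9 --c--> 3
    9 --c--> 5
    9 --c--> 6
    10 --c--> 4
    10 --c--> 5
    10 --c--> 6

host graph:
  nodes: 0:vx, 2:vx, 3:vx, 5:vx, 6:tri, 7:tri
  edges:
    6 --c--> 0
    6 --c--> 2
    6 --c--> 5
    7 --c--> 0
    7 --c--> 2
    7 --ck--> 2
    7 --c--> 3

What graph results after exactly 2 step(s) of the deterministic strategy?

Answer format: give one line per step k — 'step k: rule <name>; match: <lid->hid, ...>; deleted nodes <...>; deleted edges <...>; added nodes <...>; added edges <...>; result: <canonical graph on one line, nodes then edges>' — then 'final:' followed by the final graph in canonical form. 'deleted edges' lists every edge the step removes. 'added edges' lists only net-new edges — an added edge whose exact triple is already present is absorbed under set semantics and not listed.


step 1: rule r1; match: 0->6, 1->0, 2->2, 3->5; deleted nodes 6; deleted edges (6,0,c); (6,2,c); (6,5,c); added nodes 8, 9, 10, 11, 12, 13, 14; added edges (11,0,c); (11,8,c); (11,10,c); (12,2,c); (12,8,c); (12,9,c); (13,5,c); (13,9,c); (13,10,c); (14,8,c); (14,9,c); (14,10,c); result: nodes: 0:vx, 2:vx, 3:vx, 5:vx, 7:tri, 8:vx, 9:vx, 10:vx, 11:tri, 12:tri, 13:tri, 14:tri edges: (7,0,c); (7,2,c); (7,2,ck); (7,3,c); (11,0,c); (11,8,c); (11,10,c); (12,2,c); (12,8,c); (12,9,c); (13,5,c); (13,9,c); (13,10,c); (14,8,c); (14,9,c); (14,10,c)
step 2: rule r1; match: 0->11, 1->0, 2->8, 3->10; deleted nodes 11; deleted edges (11,0,c); (11,8,c); (11,10,c); added nodes 15, 16, 17, 18, 19, 20, 21; added edges (18,0,c); (18,15,c); (18,17,c); (19,8,c); (19,15,c); (19,16,c); (20,10,c); (20,16,c); (20,17,c); (21,15,c); (21,16,c); (21,17,c); result: nodes: 0:vx, 2:vx, 3:vx, 5:vx, 7:tri, 8:vx, 9:vx, 10:vx, 12:tri, 13:tri, 14:tri, 15:vx, 16:vx, 17:vx, 18:tri, 19:tri, 20:tri, 21:tri edges: (7,0,c); (7,2,c); (7,2,ck); (7,3,c); (12,2,c); (12,8,c); (12,9,c); (13,5,c); (13,9,c); (13,10,c); (14,8,c); (14,9,c); (14,10,c); (18,0,c); (18,15,c); (18,17,c); (19,8,c); (19,15,c); (19,16,c); (20,10,c); (20,16,c); (20,17,c); (21,15,c); (21,16,c); (21,17,c)
final:
nodes: 0:vx, 2:vx, 3:vx, 5:vx, 7:tri, 8:vx, 9:vx, 10:vx, 12:tri, 13:tri, 14:tri, 15:vx, 16:vx, 17:vx, 18:tri, 19:tri, 20:tri, 21:tri
edges: (7,0,c); (7,2,c); (7,2,ck); (7,3,c); (12,2,c); (12,8,c); (12,9,c); (13,5,c); (13,9,c); (13,10,c); (14,8,c); (14,9,c); (14,10,c); (18,0,c); (18,15,c); (18,17,c); (19,8,c); (19,15,c); (19,16,c); (20,10,c); (20,16,c); (20,17,c); (21,15,c); (21,16,c); (21,17,c)


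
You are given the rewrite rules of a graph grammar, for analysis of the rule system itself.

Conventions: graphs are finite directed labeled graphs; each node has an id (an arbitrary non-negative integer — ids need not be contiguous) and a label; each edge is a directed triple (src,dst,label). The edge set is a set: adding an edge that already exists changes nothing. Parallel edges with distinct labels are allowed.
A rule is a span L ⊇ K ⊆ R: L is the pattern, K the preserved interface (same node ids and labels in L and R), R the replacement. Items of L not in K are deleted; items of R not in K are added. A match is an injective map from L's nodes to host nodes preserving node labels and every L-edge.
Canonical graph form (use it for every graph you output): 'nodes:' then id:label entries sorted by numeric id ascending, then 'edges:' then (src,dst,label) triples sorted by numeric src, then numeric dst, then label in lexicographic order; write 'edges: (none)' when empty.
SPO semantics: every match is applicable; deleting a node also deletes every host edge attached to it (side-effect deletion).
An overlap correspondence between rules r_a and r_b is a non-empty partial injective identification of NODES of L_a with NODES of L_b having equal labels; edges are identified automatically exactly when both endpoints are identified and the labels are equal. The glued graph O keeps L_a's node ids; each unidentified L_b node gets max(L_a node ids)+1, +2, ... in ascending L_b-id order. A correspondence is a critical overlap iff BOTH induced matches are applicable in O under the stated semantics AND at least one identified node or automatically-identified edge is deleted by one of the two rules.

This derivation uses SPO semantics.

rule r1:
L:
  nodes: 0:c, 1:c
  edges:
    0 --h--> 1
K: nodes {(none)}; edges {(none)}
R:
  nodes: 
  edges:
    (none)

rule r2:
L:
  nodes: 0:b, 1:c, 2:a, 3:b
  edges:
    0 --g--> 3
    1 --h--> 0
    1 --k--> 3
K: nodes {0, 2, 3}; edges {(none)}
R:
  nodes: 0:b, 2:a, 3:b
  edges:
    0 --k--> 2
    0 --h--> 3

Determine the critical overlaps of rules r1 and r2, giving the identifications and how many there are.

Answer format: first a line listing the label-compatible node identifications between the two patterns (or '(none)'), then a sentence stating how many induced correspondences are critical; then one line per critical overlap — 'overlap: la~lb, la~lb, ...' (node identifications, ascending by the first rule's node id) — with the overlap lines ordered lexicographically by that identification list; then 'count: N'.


label-compatible node identifications between L(r1) and L(r2): 0~1, 1~1
2 of the induced correspondences are critical overlaps of r1 and r2.
overlap: 0~1
overlap: 1~1
count: 2


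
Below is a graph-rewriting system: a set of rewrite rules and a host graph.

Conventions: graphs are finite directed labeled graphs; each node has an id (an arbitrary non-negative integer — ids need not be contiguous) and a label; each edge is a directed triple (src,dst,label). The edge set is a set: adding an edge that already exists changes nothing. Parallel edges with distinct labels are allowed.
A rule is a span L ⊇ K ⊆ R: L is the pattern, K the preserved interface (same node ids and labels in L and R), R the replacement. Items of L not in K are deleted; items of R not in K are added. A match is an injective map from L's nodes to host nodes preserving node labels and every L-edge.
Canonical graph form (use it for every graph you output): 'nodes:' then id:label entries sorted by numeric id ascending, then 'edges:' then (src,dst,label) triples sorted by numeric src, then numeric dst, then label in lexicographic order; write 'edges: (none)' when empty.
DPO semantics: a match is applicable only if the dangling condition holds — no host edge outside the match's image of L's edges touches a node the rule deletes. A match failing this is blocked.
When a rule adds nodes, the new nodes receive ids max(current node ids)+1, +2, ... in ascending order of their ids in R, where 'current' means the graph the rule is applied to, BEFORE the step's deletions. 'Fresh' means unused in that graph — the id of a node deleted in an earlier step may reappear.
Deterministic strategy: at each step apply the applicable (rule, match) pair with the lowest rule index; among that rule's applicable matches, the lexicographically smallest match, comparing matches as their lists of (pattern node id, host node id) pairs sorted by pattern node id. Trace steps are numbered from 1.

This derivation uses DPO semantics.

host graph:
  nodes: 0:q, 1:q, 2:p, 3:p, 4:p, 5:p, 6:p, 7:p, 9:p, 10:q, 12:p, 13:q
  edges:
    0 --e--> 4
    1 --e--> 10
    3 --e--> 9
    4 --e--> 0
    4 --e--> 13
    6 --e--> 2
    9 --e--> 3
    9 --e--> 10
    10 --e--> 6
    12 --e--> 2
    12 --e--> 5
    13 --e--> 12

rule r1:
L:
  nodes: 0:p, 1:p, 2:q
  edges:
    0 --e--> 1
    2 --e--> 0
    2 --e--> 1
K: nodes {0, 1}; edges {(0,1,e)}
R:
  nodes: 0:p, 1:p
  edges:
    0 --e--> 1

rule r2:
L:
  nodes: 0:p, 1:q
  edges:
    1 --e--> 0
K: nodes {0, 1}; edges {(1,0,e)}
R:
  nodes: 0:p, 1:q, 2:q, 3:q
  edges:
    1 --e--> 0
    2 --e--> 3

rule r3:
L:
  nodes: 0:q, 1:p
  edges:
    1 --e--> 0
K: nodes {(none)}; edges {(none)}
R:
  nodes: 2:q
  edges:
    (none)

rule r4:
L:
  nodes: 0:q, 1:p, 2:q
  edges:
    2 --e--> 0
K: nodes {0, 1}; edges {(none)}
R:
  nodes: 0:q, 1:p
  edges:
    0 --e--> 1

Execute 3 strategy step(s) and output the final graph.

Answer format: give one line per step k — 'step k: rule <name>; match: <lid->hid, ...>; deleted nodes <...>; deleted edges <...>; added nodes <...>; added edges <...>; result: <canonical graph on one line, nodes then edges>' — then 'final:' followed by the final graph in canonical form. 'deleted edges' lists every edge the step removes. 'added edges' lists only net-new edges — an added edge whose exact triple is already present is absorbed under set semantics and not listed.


step 1: rule r2; match: 0->4, 1->0; deleted nodes (none); deleted edges (none); added nodes 14, 15; added edges (14,15,e); result: nodes: 0:q, 1:q, 2:p, 3:p, 4:p, 5:p, 6:p, 7:p, 9:p, 10:q, 12:p, 13:q, 14:q, 15:q edges: (0,4,e); (1,10,e); (3,9,e); (4,0,e); (4,13,e); (6,2,e); (9,3,e); (9,10,e); (10,6,e); (12,2,e); (12,5,e); (13,12,e); (14,15,e)
step 2: rule r2; match: 0->4, 1->0; deleted nodes (none); deleted edges (none); added nodes 16, 17; added edges (16,17,e); result: nodes: 0:q, 1:q, 2:p, 3:p, 4:p, 5:p, 6:p, 7:p, 9:p, 10:q, 12:p, 13:q, 14:q, 15:q, 16:q, 17:q edges: (0,4,e); (1,10,e); (3,9,e); (4,0,e); (4,13,e); (6,2,e); (9,3,e); (9,10,e); (10,6,e); (12,2,e); (12,5,e); (13,12,e); (14,15,e); (16,17,e)
step 3: rule r2; match: 0->4, 1->0; deleted nodes (none); deleted edges (none); added nodes 18, 19; added edges (18,19,e); result: nodes: 0:q, 1:q, 2:p, 3:p, 4:p, 5:p, 6:p, 7:p, 9:p, 10:q, 12:p, 13:q, 14:q, 15:q, 16:q, 17:q, 18:q, 19:q edges: (0,4,e); (1,10,e); (3,9,e); (4,0,e); (4,13,e); (6,2,e); (9,3,e); (9,10,e); (10,6,e); (12,2,e); (12,5,e); (13,12,e); (14,15,e); (16,17,e); (18,19,e)
final:
nodes: 0:q, 1:q, 2:p, 3:p, 4:p, 5:p, 6:p, 7:p, 9:p, 10:q, 12:p, 13:q, 14:q, 15:q, 16:q, 17:q, 18:q, 19:q
edges: (0,4,e); (1,10,e); (3,9,e); (4,0,e); (4,13,e); (6,2,e); (9,3,e); (9,10,e); (10,6,e); (12,2,e); (12,5,e); (13,12,e); (14,15,e); (16,17,e); (18,19,e)


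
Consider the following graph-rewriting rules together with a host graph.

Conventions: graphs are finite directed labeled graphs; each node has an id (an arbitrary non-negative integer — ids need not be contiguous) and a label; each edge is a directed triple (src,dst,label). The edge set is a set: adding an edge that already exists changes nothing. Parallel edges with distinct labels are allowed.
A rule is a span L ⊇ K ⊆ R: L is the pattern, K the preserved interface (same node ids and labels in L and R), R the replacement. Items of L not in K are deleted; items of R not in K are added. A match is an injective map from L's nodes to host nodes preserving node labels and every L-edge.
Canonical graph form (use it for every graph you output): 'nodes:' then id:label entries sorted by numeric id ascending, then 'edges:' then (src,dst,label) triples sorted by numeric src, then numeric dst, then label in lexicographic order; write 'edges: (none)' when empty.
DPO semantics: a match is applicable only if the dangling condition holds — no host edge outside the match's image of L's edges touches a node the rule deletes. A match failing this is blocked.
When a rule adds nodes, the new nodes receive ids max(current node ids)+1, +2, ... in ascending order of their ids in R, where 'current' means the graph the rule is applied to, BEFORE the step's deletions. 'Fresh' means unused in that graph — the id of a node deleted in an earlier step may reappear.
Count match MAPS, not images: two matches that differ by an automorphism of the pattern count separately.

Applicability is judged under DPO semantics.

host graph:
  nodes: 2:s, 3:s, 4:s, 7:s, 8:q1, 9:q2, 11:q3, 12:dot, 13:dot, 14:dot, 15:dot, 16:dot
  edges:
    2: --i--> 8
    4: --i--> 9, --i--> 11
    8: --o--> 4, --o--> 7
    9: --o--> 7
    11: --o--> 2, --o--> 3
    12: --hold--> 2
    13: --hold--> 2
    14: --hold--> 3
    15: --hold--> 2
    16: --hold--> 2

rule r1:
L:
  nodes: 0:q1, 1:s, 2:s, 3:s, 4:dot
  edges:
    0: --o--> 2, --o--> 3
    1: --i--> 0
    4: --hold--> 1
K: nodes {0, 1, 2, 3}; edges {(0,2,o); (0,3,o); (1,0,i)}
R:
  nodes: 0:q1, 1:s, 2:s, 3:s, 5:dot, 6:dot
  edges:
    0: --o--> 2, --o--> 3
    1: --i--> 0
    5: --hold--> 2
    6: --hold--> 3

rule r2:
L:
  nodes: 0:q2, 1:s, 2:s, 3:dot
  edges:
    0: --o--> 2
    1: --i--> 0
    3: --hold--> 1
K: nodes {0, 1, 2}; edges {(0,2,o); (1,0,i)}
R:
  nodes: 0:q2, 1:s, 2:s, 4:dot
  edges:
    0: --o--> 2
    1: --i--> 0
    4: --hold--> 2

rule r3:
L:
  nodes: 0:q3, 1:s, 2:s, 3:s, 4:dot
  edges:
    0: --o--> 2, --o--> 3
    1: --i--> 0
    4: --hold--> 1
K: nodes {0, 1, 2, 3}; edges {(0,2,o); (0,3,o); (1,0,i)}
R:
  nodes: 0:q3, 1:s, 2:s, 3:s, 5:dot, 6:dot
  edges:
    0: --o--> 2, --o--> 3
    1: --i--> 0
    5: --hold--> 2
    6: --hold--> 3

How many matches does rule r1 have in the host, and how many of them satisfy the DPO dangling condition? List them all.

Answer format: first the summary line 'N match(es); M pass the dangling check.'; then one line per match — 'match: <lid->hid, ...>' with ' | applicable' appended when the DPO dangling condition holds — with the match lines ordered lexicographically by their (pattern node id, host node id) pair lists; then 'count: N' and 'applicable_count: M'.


8 match(es); 8 pass the dangling check.
match: 0->8, 1->2, 2->4, 3->7, 4->12 | applicable
match: 0->8, 1->2, 2->4, 3->7, 4->13 | applicable
match: 0->8, 1->2, 2->4, 3->7, 4->15 | applicable
match: 0->8, 1->2, 2->4, 3->7, 4->16 | applicable
match: 0->8, 1->2, 2->7, 3->4, 4->12 | applicable
match: 0->8, 1->2, 2->7, 3->4, 4->13 | applicable
match: 0->8, 1->2, 2->7, 3->4, 4->15 | applicable
match: 0->8, 1->2, 2->7, 3->4, 4->16 | applicable
count: 8
applicable_count: 8


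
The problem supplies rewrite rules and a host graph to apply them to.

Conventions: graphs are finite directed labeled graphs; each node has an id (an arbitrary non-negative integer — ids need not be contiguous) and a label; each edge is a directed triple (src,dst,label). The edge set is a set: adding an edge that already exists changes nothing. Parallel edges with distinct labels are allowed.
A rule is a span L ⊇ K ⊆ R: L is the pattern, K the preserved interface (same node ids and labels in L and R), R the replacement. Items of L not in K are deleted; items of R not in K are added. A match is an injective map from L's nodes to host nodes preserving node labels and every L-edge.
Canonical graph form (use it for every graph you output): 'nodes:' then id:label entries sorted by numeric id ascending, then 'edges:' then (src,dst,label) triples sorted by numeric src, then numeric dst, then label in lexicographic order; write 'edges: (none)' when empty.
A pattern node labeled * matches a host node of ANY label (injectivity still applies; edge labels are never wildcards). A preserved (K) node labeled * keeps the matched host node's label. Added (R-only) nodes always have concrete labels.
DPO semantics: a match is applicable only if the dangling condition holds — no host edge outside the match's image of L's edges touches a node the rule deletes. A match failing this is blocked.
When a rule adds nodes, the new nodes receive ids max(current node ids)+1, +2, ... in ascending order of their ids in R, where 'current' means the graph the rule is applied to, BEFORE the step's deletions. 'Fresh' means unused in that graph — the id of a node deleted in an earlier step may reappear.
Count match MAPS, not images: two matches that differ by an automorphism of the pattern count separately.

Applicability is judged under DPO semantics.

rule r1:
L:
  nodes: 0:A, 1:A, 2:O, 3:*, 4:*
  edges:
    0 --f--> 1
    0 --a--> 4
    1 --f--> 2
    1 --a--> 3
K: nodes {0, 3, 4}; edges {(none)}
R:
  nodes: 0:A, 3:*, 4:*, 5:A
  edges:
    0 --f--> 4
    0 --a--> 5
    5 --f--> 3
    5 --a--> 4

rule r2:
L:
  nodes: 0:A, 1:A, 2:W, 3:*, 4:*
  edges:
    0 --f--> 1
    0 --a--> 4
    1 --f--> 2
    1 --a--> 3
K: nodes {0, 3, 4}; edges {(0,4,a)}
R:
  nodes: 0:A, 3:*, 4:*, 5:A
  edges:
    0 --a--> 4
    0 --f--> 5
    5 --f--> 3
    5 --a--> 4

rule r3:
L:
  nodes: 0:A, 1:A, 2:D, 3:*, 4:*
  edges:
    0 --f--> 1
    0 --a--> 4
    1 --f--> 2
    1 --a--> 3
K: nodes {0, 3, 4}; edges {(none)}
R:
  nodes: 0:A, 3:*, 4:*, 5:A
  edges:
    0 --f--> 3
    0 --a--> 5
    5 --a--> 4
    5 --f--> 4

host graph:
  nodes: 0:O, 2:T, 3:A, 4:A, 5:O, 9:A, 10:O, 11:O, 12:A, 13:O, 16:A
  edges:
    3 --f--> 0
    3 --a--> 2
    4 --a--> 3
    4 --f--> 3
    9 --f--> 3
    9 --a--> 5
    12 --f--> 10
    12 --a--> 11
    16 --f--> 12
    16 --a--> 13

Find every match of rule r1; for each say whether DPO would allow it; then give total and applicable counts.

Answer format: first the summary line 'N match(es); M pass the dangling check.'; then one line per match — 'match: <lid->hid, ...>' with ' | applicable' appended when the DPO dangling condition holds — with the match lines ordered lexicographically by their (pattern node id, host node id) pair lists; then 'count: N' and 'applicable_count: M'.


2 match(es); 1 pass the dangling check.
match: 0->9, 1->3, 2->0, 3->2, 4->5
match: 0->16, 1->12, 2->10, 3->11, 4->13 | applicable
count: 2
applicable_count: 1


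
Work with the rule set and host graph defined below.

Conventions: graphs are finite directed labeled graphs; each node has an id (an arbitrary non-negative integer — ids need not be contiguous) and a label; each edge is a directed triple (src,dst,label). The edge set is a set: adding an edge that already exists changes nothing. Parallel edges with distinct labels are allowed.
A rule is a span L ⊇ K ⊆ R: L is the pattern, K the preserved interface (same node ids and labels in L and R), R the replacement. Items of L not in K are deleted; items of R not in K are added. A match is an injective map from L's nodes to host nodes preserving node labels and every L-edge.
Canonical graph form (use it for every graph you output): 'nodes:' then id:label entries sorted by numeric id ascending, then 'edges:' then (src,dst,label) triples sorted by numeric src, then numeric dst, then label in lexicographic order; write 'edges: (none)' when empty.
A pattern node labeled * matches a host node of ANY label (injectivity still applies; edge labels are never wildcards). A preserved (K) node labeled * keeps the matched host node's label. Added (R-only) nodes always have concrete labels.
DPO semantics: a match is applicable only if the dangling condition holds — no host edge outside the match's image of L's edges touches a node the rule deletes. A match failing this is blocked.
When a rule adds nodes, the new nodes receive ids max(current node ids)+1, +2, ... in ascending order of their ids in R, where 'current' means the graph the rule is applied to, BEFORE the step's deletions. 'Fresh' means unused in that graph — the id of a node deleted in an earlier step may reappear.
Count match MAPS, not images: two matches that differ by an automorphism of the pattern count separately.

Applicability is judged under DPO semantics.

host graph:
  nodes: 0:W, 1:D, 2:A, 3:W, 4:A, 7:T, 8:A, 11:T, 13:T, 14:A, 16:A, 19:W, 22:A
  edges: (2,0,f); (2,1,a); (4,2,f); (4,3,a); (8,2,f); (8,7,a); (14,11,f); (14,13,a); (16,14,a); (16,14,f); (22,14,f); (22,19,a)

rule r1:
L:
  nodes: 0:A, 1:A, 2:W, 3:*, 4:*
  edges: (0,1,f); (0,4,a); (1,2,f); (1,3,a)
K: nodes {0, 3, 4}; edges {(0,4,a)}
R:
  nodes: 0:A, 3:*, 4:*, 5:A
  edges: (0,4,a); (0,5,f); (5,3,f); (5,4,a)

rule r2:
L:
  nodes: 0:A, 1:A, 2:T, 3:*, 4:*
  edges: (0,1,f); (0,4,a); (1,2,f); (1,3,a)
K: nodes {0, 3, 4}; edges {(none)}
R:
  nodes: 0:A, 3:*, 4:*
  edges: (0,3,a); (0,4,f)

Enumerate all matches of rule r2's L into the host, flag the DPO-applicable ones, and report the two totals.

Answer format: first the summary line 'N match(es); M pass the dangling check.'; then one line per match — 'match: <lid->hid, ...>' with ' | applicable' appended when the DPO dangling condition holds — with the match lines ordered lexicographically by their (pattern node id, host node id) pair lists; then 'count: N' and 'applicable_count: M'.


1 match(es); 0 pass the dangling check.
match: 0->22, 1->14, 2->11, 3->13, 4->19
count: 1
applicable_count: 0


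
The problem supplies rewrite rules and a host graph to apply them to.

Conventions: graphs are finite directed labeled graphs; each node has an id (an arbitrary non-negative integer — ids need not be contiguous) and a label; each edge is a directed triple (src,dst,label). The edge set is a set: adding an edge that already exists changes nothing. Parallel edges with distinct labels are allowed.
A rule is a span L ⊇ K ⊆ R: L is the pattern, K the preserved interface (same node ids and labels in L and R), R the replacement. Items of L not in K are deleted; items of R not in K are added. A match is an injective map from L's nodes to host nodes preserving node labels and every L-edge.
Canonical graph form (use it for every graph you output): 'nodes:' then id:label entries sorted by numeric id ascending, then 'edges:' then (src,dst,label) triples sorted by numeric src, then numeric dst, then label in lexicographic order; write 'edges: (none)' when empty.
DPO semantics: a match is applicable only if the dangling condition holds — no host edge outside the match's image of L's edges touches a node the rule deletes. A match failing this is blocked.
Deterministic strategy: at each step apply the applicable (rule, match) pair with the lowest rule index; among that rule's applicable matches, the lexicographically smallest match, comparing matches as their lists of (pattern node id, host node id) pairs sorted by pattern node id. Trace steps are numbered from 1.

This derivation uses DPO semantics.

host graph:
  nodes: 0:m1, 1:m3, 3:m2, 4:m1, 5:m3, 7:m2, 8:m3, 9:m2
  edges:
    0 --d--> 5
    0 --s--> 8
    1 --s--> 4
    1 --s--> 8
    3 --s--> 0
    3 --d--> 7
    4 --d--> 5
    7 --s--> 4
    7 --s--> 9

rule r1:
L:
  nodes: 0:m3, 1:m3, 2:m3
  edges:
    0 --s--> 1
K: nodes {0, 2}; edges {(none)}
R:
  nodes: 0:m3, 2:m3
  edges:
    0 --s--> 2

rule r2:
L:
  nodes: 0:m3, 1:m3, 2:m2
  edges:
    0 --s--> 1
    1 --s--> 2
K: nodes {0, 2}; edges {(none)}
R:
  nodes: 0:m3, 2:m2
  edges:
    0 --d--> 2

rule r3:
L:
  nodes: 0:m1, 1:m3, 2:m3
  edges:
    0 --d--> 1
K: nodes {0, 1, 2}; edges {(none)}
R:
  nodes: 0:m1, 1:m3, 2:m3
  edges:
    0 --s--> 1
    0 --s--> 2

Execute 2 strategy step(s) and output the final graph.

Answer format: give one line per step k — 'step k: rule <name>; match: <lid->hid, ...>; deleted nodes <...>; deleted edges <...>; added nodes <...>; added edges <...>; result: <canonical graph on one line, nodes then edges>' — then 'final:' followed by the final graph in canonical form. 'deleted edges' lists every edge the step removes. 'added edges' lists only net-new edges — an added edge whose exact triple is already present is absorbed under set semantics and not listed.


step 1: rule r3; match: 0->0, 1->5, 2->1; deleted nodes (none); deleted edges (0,5,d); added nodes (none); added edges (0,1,s); (0,5,s); result: nodes: 0:m1, 1:m3, 3:m2, 4:m1, 5:m3, 7:m2, 8:m3, 9:m2 edges: (0,1,s); (0,5,s); (0,8,s); (1,4,s); (1,8,s); (3,0,s); (3,7,d); (4,5,d); (7,4,s); (7,9,s)
step 2: rule r3; match: 0->4, 1->5, 2->1; deleted nodes (none); deleted edges (4,5,d); added nodes (none); added edges (4,1,s); (4,5,s); result: nodes: 0:m1, 1:m3, 3:m2, 4:m1, 5:m3, 7:m2, 8:m3, 9:m2 edges: (0,1,s); (0,5,s); (0,8,s); (1,4,s); (1,8,s); (3,0,s); (3,7,d); (4,1,s); (4,5,s); (7,4,s); (7,9,s)
final:
nodes: 0:m1, 1:m3, 3:m2, 4:m1, 5:m3, 7:m2, 8:m3, 9:m2
edges: (0,1,s); (0,5,s); (0,8,s); (1,4,s); (1,8,s); (3,0,s); (3,7,d); (4,1,s); (4,5,s); (7,4,s); (7,9,s)


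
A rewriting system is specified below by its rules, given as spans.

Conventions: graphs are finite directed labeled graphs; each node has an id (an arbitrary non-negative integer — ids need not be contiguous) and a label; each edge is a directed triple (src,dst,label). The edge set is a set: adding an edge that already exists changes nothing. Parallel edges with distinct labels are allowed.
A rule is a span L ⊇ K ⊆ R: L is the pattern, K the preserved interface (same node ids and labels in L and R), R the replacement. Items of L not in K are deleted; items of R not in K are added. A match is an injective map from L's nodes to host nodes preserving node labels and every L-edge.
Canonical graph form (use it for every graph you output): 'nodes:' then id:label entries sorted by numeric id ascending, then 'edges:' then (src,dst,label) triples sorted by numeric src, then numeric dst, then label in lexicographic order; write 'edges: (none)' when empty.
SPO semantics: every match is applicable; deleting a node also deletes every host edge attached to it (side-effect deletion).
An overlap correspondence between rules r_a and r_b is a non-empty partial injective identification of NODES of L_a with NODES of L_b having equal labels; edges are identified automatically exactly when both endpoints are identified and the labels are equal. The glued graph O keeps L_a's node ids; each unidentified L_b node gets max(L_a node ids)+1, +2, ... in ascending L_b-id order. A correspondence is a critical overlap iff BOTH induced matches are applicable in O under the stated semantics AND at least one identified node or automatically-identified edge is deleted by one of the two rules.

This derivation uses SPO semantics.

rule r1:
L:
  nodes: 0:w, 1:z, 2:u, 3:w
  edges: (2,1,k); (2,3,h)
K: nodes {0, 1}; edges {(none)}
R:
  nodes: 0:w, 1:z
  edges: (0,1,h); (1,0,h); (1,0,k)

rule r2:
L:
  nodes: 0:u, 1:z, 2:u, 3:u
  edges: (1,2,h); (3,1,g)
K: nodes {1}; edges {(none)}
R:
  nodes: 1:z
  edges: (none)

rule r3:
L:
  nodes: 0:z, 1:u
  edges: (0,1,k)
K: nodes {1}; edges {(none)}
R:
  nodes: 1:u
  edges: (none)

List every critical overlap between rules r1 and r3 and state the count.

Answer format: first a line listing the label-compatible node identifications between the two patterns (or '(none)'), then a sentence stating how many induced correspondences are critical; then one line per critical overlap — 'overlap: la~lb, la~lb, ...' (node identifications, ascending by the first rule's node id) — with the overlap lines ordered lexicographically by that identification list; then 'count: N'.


label-compatible node identifications between L(r1) and L(r3): 1~0, 2~1
3 of the induced correspondences are critical overlaps of r1 and r3.
overlap: 1~0
overlap: 1~0, 2~1
overlap: 2~1
count: 3


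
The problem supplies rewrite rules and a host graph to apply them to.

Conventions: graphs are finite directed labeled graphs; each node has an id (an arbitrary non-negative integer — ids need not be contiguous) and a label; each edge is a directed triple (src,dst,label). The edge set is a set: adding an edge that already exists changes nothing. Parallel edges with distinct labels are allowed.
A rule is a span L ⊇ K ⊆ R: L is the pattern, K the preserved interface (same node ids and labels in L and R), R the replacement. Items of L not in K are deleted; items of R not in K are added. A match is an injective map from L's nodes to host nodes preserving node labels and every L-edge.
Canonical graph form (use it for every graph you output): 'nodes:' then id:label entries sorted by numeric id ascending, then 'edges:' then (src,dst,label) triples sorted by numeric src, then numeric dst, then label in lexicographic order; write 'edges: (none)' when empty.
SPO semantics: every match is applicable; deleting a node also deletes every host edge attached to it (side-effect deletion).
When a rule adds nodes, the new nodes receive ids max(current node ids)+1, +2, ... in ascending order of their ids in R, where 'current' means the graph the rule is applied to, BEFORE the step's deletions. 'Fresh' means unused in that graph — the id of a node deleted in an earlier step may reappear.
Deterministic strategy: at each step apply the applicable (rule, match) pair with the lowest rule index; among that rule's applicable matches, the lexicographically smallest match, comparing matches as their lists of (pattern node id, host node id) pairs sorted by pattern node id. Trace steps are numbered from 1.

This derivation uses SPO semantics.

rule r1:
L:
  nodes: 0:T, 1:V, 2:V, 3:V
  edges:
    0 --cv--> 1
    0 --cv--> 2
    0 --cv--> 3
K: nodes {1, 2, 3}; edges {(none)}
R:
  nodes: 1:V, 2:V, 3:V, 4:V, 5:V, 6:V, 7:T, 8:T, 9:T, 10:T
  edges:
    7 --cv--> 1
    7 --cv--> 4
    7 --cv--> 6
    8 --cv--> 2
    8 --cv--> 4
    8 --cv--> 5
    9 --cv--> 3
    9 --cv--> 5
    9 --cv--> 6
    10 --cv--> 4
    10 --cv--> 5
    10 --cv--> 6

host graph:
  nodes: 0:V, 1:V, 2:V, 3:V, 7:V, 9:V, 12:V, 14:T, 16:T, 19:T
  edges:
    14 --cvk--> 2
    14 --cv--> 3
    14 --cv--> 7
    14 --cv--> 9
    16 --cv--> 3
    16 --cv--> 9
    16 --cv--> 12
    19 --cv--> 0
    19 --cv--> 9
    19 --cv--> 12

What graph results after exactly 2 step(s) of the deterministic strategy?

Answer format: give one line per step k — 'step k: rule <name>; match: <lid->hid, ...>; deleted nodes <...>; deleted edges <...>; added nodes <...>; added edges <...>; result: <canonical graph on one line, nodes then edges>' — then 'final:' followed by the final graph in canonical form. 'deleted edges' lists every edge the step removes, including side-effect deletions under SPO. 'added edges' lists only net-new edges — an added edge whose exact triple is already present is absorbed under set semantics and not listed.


step 1: rule r1; match: 0->14, 1->3, 2->7, 3->9; deleted nodes 14; deleted edges (14,2,cvk); (14,3,cv); (14,7,cv); (14,9,cv); added nodes 20, 21, 22, 23, 24, 25, 26; added edges (23,3,cv); (23,20,cv); (23,22,cv); (24,7,cv); (24,20,cv); (24,21,cv); (25,9,cv); (25,21,cv); (25,22,cv); (26,20,cv); (26,21,cv); (26,22,cv); result: nodes: 0:V, 1:V, 2:V, 3:V, 7:V, 9:V, 12:V, 16:T, 19:T, 20:V, 21:V, 22:V, 23:T, 24:T, 25:T, 26:T edges: (16,3,cv); (16,9,cv); (16,12,cv); (19,0,cv); (19,9,cv); (19,12,cv); (23,3,cv); (23,20,cv); (23,22,cv); (24,7,cv); (24,20,cv); (24,21,cv); (25,9,cv); (25,21,cv); (25,22,cv); (26,20,cv); (26,21,cv); (26,22,cv)
step 2: rule r1; match: 0->16, 1->3, 2->9, 3->12; deleted nodes 16; deleted edges (16,3,cv); (16,9,cv); (16,12,cv); added nodes 27, 28, 29, 30, 31, 32, 33; added edges (30,3,cv); (30,27,cv); (30,29,cv); (31,9,cv); (31,27,cv); (31,28,cv); (32,12,cv); (32,28,cv); (32,29,cv); (33,27,cv); (33,28,cv); (33,29,cv); result: nodes: 0:V, 1:V, 2:V, 3:V, 7:V, 9:V, 12:V, 19:T, 20:V, 21:V, 22:V, 23:T, 24:T, 25:T, 26:T, 27:V, 28:V, 29:V, 30:T, 31:T, 32:T, 33:T edges: (19,0,cv); (19,9,cv); (19,12,cv); (23,3,cv); (23,20,cv); (23,22,cv); (24,7,cv); (24,20,cv); (24,21,cv); (25,9,cv); (25,21,cv); (25,22,cv); (26,20,cv); (26,21,cv); (26,22,cv); (30,3,cv); (30,27,cv); (30,29,cv); (31,9,cv); (31,27,cv); (31,28,cv); (32,12,cv); (32,28,cv); (32,29,cv); (33,27,cv); (33,28,cv); (33,29,cv)
final:
nodes: 0:V, 1:V, 2:V, 3:V, 7:V, 9:V, 12:V, 19:T, 20:V, 21:V, 22:V, 23:T, 24:T, 25:T, 26:T, 27:V, 28:V, 29:V, 30:T, 31:T, 32:T, 33:T
edges: (19,0,cv); (19,9,cv); (19,12,cv); (23,3,cv); (23,20,cv); (23,22,cv); (24,7,cv); (24,20,cv); (24,21,cv); (25,9,cv); (25,21,cv); (25,22,cv); (26,20,cv); (26,21,cv); (26,22,cv); (30,3,cv); (30,27,cv); (30,29,cv); (31,9,cv); (31,27,cv); (31,28,cv); (32,12,cv); (32,28,cv); (32,29,cv); (33,27,cv); (33,28,cv); (33,29,cv)


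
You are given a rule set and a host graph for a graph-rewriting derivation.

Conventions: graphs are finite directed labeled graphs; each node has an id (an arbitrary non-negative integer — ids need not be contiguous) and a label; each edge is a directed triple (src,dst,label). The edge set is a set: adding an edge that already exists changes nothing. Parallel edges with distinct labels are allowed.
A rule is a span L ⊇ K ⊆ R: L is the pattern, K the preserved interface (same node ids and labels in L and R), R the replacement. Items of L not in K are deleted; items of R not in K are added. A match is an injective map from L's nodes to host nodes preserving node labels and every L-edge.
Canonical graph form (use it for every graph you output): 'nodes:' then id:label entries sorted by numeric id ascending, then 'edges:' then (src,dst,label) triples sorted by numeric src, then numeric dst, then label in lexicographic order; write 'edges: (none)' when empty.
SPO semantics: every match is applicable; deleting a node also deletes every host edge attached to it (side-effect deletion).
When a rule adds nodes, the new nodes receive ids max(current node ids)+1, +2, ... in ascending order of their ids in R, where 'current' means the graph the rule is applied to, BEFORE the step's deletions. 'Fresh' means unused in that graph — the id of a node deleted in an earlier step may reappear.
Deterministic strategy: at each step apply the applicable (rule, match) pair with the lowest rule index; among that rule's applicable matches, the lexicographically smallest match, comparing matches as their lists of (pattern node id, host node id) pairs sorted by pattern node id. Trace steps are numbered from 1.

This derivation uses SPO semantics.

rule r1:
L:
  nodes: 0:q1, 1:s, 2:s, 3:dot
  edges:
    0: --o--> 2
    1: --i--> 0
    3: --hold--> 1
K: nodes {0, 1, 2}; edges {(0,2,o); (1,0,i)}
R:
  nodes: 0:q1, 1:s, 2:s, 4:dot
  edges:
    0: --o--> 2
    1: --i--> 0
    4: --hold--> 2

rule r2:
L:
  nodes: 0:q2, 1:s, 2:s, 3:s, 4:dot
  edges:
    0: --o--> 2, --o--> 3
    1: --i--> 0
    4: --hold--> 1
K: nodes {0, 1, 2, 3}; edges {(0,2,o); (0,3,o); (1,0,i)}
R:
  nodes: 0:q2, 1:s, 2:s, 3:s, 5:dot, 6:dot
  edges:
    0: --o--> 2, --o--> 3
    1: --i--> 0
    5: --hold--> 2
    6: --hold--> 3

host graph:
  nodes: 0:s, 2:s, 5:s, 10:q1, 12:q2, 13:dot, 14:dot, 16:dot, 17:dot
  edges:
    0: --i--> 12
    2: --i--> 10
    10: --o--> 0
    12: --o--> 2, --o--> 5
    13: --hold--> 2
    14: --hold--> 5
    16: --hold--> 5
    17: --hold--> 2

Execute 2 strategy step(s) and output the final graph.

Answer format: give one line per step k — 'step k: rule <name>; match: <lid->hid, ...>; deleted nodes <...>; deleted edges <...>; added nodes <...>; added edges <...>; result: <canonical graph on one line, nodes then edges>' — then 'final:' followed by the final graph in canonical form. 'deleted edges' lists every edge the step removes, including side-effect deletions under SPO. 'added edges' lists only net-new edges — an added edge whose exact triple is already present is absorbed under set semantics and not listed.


step 1: rule r1; match: 0->10, 1->2, 2->0, 3->13; deleted nodes 13; deleted edges (13,2,hold); added nodes 18; added edges (18,0,hold); result: nodes: 0:s, 2:s, 5:s, 10:q1, 12:q2, 14:dot, 16:dot, 17:dot, 18:dot edges: (0,12,i); (2,10,i); (10,0,o); (12,2,o); (12,5,o); (14,5,hold); (16,5,hold); (17,2,hold); (18,0,hold)
step 2: rule r1; match: 0->10, 1->2, 2->0, 3->17; deleted nodes 17; deleted edges (17,2,hold); added nodes 19; added edges (19,0,hold); result: nodes: 0:s, 2:s, 5:s, 10:q1, 12:q2, 14:dot, 16:dot, 18:dot, 19:dot edges: (0,12,i); (2,10,i); (10,0,o); (12,2,o); (12,5,o); (14,5,hold); (16,5,hold); (18,0,hold); (19,0,hold)
final:
nodes: 0:s, 2:s, 5:s, 10:q1, 12:q2, 14:dot, 16:dot, 18:dot, 19:dot
edges: (0,12,i); (2,10,i); (10,0,o); (12,2,o); (12,5,o); (14,5,hold); (16,5,hold); (18,0,hold); (19,0,hold)
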